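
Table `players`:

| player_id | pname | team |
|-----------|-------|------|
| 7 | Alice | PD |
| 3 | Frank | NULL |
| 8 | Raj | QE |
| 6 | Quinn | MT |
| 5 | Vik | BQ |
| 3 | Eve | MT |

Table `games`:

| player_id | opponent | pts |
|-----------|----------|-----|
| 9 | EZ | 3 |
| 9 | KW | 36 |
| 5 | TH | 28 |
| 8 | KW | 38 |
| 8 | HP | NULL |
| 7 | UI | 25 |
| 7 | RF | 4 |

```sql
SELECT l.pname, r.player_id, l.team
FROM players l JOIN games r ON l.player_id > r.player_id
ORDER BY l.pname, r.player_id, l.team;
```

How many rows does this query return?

5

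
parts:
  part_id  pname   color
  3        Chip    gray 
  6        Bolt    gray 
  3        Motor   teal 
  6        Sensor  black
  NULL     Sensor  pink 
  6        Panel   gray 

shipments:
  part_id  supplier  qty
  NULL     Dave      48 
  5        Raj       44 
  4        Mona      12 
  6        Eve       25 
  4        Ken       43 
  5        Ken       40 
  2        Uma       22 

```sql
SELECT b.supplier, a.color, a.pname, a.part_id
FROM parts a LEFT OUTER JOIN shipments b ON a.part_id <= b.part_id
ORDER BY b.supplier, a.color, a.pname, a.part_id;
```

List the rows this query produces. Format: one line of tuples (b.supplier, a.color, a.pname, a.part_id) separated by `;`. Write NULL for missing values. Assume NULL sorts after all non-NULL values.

(Eve, black, Sensor, 6); (Eve, gray, Bolt, 6); (Eve, gray, Chip, 3); (Eve, gray, Panel, 6); (Eve, teal, Motor, 3); (Ken, gray, Chip, 3); (Ken, gray, Chip, 3); (Ken, teal, Motor, 3); (Ken, teal, Motor, 3); (Mona, gray, Chip, 3); (Mona, teal, Motor, 3); (Raj, gray, Chip, 3); (Raj, teal, Motor, 3); (NULL, pink, Sensor, NULL)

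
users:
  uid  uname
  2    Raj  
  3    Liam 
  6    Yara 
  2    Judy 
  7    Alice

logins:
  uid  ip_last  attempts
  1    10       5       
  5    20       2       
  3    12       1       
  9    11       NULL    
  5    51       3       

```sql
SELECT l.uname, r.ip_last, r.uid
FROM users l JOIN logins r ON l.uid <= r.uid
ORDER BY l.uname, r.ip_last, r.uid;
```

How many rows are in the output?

14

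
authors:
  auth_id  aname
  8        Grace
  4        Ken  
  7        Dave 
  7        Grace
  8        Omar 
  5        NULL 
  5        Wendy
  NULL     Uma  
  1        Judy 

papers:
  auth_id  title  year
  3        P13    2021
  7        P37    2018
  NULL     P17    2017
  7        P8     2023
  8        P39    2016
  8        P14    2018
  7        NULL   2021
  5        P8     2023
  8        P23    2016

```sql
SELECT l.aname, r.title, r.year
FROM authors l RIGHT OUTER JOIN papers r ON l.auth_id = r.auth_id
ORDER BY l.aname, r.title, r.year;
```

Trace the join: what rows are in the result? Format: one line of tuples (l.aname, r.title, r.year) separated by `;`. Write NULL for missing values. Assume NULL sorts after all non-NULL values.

RIGHT JOIN keeps every row from `papers`; unmatched rows get NULL for `authors`'s columns.
Matching on l.auth_id = r.auth_id. A NULL in a compared column never satisfies the condition.
- l[0] auth_id=8 → 3 match(es) in r → 3 row(s).
- l[1] auth_id=4 → no match.
- l[2] auth_id=7 → 3 match(es) in r → 3 row(s).
- l[3] auth_id=7 → 3 match(es) in r → 3 row(s).
- l[4] auth_id=8 → 3 match(es) in r → 3 row(s).
- l[5] auth_id=5 → 1 match(es) in r → 1 row(s).
- l[6] auth_id=5 → 1 match(es) in r → 1 row(s).
- l[7] auth_id=NULL → no match.
- l[8] auth_id=1 → no match.
- 2 row(s) from r found no l partner → padded with NULL.

(Dave, P37, 2018); (Dave, P8, 2023); (Dave, NULL, 2021); (Grace, P14, 2018); (Grace, P23, 2016); (Grace, P37, 2018); (Grace, P39, 2016); (Grace, P8, 2023); (Grace, NULL, 2021); (Omar, P14, 2018); (Omar, P23, 2016); (Omar, P39, 2016); (Wendy, P8, 2023); (NULL, P13, 2021); (NULL, P17, 2017); (NULL, P8, 2023)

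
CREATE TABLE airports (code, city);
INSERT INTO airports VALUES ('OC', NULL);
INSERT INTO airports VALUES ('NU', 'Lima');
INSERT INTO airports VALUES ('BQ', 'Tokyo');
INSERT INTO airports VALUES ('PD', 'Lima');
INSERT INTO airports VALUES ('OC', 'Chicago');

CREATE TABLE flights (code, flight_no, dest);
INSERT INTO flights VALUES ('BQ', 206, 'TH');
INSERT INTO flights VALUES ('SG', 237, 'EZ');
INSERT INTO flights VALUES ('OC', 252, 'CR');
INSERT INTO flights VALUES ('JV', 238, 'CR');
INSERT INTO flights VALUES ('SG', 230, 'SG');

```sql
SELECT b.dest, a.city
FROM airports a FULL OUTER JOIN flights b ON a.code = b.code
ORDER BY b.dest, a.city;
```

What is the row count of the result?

8

FULL OUTER JOIN keeps every row from both sides; unmatched rows get NULL for the other side's columns.
Matching on a.code = b.code.
- code=OC: 1 matching b row(s), so 1 row(s) emitted.
- code=NU: no b row matches, row kept with b columns NULL.
- code=BQ: 1 matching b row(s), so 1 row(s) emitted.
- code=PD: no b row matches, row kept with b columns NULL.
- code=OC: 1 matching b row(s), so 1 row(s) emitted.
- 3 b row(s) had no a match → kept, a columns NULL.
Total: 3 matched + 5 padded = 8 rows.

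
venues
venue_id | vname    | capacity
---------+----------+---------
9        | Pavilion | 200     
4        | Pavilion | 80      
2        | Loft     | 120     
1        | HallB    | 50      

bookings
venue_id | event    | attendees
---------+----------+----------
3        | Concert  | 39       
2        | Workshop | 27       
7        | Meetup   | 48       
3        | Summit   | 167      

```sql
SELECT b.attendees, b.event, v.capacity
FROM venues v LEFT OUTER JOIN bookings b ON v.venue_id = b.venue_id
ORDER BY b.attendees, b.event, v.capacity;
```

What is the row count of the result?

LEFT JOIN keeps every row from `venues`; unmatched rows get NULL for `bookings`'s columns.
Matching on v.venue_id = b.venue_id.
- v[0] venue_id=9 → no match; kept with NULLs on the b side.
- v[1] venue_id=4 → no match; kept with NULLs on the b side.
- v[2] venue_id=2 → 1 match(es) in b → 1 row(s).
- v[3] venue_id=1 → no match; kept with NULLs on the b side.
Total: 1 matched + 3 padded = 4 rows.

4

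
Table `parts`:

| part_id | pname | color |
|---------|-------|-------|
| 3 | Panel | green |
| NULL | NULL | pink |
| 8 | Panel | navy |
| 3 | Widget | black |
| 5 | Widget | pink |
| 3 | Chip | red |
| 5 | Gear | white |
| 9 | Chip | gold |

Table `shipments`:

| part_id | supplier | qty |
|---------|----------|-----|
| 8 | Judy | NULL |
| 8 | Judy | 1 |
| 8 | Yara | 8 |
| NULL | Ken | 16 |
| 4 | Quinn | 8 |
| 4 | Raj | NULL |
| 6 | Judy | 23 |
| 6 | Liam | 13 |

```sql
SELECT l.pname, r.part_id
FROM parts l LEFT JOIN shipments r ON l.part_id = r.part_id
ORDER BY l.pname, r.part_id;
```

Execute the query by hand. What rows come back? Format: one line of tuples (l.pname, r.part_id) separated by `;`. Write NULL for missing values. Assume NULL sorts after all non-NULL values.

LEFT JOIN keeps every row from `parts`; unmatched rows get NULL for `shipments`'s columns.
Matching on l.part_id = r.part_id. A NULL in a compared column never satisfies the condition.
Matched pairs: 3; unmatched l rows kept: 7.

(Chip, NULL); (Chip, NULL); (Gear, NULL); (Panel, 8); (Panel, 8); (Panel, 8); (Panel, NULL); (Widget, NULL); (Widget, NULL); (NULL, NULL)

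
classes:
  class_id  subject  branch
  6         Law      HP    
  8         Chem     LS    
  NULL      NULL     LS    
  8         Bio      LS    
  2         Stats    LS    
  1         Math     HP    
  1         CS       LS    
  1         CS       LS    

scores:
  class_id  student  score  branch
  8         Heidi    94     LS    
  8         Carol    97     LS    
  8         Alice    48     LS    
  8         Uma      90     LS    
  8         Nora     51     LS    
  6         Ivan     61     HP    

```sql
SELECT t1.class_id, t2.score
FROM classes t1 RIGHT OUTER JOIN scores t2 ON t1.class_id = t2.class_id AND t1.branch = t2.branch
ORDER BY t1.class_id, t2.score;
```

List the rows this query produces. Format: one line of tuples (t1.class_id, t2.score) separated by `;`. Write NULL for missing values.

RIGHT JOIN keeps every row from `scores`; unmatched rows get NULL for `classes`'s columns.
Matching on t1.class_id = t2.class_id AND t1.branch = t2.branch. A NULL in a compared column never satisfies the condition.
- t1[0] class_id=6, branch=HP → 1 match(es) in t2 → 1 row(s).
- t1[1] class_id=8, branch=LS → 5 match(es) in t2 → 5 row(s).
- t1[2] class_id=NULL, branch=LS → no match.
- t1[3] class_id=8, branch=LS → 5 match(es) in t2 → 5 row(s).
- t1[4] class_id=2, branch=LS → no match.
- t1[5] class_id=1, branch=HP → no match.
- t1[6] class_id=1, branch=LS → no match.
- t1[7] class_id=1, branch=LS → no match.
- every t2 row matched at least one t1 row.

(6, 61); (8, 48); (8, 48); (8, 51); (8, 51); (8, 90); (8, 90); (8, 94); (8, 94); (8, 97); (8, 97)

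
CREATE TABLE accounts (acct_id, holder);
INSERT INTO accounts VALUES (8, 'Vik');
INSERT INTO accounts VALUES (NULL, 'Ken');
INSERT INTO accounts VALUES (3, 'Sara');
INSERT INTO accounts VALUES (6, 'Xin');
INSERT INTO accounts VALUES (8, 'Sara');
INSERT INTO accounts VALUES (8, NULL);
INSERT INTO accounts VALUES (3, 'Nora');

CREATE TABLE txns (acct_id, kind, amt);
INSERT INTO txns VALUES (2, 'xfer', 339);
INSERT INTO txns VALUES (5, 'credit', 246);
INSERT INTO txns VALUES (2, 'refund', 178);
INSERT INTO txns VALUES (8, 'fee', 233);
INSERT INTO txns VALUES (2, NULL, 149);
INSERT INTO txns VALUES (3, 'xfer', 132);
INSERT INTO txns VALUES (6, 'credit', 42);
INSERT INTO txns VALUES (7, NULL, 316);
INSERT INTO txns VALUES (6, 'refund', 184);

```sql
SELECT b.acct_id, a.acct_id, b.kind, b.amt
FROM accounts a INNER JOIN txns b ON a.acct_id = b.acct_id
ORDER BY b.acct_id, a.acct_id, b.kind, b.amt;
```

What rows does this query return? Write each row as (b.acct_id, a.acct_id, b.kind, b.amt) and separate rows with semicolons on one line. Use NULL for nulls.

(3, 3, xfer, 132); (3, 3, xfer, 132); (6, 6, credit, 42); (6, 6, refund, 184); (8, 8, fee, 233); (8, 8, fee, 233); (8, 8, fee, 233)

INNER JOIN keeps only pairs where the ON condition holds.
Matching on a.acct_id = b.acct_id. A NULL in a compared column never satisfies the condition.
Matched pairs: 7.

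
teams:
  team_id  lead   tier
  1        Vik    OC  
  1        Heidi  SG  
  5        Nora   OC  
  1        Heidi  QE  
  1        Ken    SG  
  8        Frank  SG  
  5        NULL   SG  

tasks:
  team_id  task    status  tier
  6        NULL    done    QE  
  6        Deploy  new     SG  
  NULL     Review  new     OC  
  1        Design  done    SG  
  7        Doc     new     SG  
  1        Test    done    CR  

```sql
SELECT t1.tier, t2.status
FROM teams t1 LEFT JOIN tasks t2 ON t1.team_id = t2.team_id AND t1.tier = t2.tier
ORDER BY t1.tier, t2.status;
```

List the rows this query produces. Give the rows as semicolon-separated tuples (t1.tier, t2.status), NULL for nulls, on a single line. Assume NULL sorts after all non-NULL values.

LEFT JOIN keeps every row from `teams`; unmatched rows get NULL for `tasks`'s columns.
Matching on t1.team_id = t2.team_id AND t1.tier = t2.tier. A NULL in a compared column never satisfies the condition.
- t1[0] team_id=1, tier=OC → no match; kept with NULLs on the t2 side.
- t1[1] team_id=1, tier=SG → 1 match(es) in t2 → 1 row(s).
- t1[2] team_id=5, tier=OC → no match; kept with NULLs on the t2 side.
- t1[3] team_id=1, tier=QE → no match; kept with NULLs on the t2 side.
- t1[4] team_id=1, tier=SG → 1 match(es) in t2 → 1 row(s).
- t1[5] team_id=8, tier=SG → no match; kept with NULLs on the t2 side.
- t1[6] team_id=5, tier=SG → no match; kept with NULLs on the t2 side.
After projecting and ordering:
t1.tier | t2.status
OC | NULL
OC | NULL
QE | NULL
SG | done
SG | done
SG | NULL
SG | NULL

(OC, NULL); (OC, NULL); (QE, NULL); (SG, done); (SG, done); (SG, NULL); (SG, NULL)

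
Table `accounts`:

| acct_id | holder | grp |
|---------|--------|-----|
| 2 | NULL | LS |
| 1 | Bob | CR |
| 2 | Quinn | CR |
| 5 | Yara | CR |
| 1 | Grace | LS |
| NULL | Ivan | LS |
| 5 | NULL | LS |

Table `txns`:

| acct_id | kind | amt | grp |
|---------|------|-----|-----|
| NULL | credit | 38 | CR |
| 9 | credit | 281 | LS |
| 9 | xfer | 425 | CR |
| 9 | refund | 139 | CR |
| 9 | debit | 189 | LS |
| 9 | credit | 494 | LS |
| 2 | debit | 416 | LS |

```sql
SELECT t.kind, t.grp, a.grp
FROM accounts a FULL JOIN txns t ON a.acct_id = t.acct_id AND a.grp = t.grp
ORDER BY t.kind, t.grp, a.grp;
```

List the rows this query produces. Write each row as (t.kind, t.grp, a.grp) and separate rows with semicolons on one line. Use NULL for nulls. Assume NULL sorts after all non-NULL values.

(credit, CR, NULL); (credit, LS, NULL); (credit, LS, NULL); (debit, LS, LS); (debit, LS, NULL); (refund, CR, NULL); (xfer, CR, NULL); (NULL, NULL, CR); (NULL, NULL, CR); (NULL, NULL, CR); (NULL, NULL, LS); (NULL, NULL, LS); (NULL, NULL, LS)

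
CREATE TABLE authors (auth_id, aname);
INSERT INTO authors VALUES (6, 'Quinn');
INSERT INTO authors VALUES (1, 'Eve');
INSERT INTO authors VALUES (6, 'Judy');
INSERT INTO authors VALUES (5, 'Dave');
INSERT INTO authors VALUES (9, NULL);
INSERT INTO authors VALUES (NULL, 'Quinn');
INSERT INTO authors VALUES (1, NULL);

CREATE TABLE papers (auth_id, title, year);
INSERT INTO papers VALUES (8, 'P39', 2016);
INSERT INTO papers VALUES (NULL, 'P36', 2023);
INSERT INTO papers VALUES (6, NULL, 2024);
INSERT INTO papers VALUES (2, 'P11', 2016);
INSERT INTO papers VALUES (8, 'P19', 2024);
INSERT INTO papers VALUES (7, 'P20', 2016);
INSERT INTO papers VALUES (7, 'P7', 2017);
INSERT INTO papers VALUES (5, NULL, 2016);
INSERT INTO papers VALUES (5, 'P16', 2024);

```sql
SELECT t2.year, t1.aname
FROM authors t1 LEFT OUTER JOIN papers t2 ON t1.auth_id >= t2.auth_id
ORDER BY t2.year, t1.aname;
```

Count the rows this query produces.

LEFT JOIN keeps every row from `authors`; unmatched rows get NULL for `papers`'s columns.
Matching on t1.auth_id >= t2.auth_id. A NULL in a compared column never satisfies the condition.
- auth_id=6: 4 matching t2 row(s), so 4 row(s) emitted.
- auth_id=1: no t2 row matches, row kept with t2 columns NULL.
- auth_id=6: 4 matching t2 row(s), so 4 row(s) emitted.
- auth_id=5: 3 matching t2 row(s), so 3 row(s) emitted.
- auth_id=9: 8 matching t2 row(s), so 8 row(s) emitted.
- auth_id=NULL: no t2 row matches, row kept with t2 columns NULL.
- auth_id=1: no t2 row matches, row kept with t2 columns NULL.
Total: 19 matched + 3 padded = 22 rows.

22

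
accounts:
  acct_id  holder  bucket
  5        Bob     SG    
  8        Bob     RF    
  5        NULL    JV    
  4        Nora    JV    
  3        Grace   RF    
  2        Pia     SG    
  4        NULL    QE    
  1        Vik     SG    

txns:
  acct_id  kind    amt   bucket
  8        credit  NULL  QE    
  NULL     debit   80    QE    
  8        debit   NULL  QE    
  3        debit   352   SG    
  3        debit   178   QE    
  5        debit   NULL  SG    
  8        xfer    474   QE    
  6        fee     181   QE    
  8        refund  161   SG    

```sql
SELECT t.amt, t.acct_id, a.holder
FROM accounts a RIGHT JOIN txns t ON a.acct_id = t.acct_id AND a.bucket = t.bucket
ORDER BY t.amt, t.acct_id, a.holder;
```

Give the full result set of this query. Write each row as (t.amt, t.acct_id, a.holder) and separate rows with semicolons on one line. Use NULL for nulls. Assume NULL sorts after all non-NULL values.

RIGHT JOIN keeps every row from `txns`; unmatched rows get NULL for `accounts`'s columns.
Matching on a.acct_id = t.acct_id AND a.bucket = t.bucket. A NULL in a compared column never satisfies the condition.
- acct_id=5, bucket=SG: 1 matching t row(s), so 1 row(s) emitted.
- acct_id=8, bucket=RF: no matching t row.
- acct_id=5, bucket=JV: no matching t row.
- acct_id=4, bucket=JV: no matching t row.
- acct_id=3, bucket=RF: no matching t row.
- acct_id=2, bucket=SG: no matching t row.
- acct_id=4, bucket=QE: no matching t row.
- acct_id=1, bucket=SG: no matching t row.
- 8 t row(s) had no a match → kept, a columns NULL.
After projecting and ordering:
t.amt | t.acct_id | a.holder
80 | NULL | NULL
161 | 8 | NULL
178 | 3 | NULL
181 | 6 | NULL
352 | 3 | NULL
474 | 8 | NULL
NULL | 5 | Bob
NULL | 8 | NULL
NULL | 8 | NULL

(80, NULL, NULL); (161, 8, NULL); (178, 3, NULL); (181, 6, NULL); (352, 3, NULL); (474, 8, NULL); (NULL, 5, Bob); (NULL, 8, NULL); (NULL, 8, NULL)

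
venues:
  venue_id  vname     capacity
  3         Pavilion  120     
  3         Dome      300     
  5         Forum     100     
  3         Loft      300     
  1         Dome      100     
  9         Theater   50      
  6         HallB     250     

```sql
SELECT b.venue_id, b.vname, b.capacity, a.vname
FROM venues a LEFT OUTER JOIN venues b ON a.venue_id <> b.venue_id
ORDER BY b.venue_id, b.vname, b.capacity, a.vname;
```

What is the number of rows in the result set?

36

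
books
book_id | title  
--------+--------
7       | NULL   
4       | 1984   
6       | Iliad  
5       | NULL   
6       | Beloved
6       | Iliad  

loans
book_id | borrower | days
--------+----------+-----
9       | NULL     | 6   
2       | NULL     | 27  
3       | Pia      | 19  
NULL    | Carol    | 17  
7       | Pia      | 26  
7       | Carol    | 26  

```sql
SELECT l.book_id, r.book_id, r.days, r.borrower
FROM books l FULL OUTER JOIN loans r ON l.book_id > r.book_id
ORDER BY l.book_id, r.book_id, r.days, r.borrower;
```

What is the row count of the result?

16

FULL OUTER JOIN keeps every row from both sides; unmatched rows get NULL for the other side's columns.
Matching on l.book_id > r.book_id. A NULL in a compared column never satisfies the condition.
- l (book_id=7) pairs with 2 row(s) of r.
- l (book_id=4) pairs with 2 row(s) of r.
- l (book_id=6) pairs with 2 row(s) of r.
- l (book_id=5) pairs with 2 row(s) of r.
- l (book_id=6) pairs with 2 row(s) of r.
- l (book_id=6) pairs with 2 row(s) of r.
- plus 4 unmatched r row(s), each kept with NULL l columns.
Total: 12 matched + 4 padded = 16 rows.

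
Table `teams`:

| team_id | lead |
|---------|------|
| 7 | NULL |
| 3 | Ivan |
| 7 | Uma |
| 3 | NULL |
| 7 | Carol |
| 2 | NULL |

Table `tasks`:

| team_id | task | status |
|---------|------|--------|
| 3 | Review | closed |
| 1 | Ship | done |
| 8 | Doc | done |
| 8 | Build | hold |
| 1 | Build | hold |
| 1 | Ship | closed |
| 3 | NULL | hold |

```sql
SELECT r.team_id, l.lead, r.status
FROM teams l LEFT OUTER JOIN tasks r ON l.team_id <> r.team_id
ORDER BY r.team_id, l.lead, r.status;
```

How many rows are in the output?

38

LEFT JOIN keeps every row from `teams`; unmatched rows get NULL for `tasks`'s columns.
Matching on l.team_id <> r.team_id.
- l[0] team_id=7 → 7 match(es) in r → 7 row(s).
- l[1] team_id=3 → 5 match(es) in r → 5 row(s).
- l[2] team_id=7 → 7 match(es) in r → 7 row(s).
- l[3] team_id=3 → 5 match(es) in r → 5 row(s).
- l[4] team_id=7 → 7 match(es) in r → 7 row(s).
- l[5] team_id=2 → 7 match(es) in r → 7 row(s).
Total: 38 rows.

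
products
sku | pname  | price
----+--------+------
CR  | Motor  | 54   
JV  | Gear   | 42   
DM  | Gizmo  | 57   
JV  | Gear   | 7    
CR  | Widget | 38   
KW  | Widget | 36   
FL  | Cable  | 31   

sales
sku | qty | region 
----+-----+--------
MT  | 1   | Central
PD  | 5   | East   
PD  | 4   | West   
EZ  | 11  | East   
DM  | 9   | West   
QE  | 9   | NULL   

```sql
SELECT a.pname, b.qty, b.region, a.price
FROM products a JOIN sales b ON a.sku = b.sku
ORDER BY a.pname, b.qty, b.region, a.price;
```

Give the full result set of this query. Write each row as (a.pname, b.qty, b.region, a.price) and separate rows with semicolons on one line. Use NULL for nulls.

(Gizmo, 9, West, 57)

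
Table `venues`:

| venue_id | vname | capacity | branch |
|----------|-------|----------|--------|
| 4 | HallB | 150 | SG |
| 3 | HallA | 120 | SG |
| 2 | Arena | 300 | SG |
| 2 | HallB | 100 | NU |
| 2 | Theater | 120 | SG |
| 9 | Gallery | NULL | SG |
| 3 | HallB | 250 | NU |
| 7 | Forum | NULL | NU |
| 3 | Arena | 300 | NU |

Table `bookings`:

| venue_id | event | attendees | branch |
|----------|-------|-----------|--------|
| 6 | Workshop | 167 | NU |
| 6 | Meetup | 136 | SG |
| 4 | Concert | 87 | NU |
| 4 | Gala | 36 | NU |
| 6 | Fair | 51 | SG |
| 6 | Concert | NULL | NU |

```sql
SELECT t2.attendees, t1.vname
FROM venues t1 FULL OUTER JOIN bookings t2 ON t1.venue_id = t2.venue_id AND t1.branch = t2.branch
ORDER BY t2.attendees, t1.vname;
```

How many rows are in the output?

15

FULL OUTER JOIN keeps every row from both sides; unmatched rows get NULL for the other side's columns.
Matching on t1.venue_id = t2.venue_id AND t1.branch = t2.branch.
- venue_id=4, branch=SG: no t2 row matches, row kept with t2 columns NULL.
- venue_id=3, branch=SG: no t2 row matches, row kept with t2 columns NULL.
- venue_id=2, branch=SG: no t2 row matches, row kept with t2 columns NULL.
- venue_id=2, branch=NU: no t2 row matches, row kept with t2 columns NULL.
- venue_id=2, branch=SG: no t2 row matches, row kept with t2 columns NULL.
- venue_id=9, branch=SG: no t2 row matches, row kept with t2 columns NULL.
- venue_id=3, branch=NU: no t2 row matches, row kept with t2 columns NULL.
- venue_id=7, branch=NU: no t2 row matches, row kept with t2 columns NULL.
- venue_id=3, branch=NU: no t2 row matches, row kept with t2 columns NULL.
- plus 6 unmatched t2 row(s), each kept with NULL t1 columns.
Total: 0 matched + 15 padded = 15 rows.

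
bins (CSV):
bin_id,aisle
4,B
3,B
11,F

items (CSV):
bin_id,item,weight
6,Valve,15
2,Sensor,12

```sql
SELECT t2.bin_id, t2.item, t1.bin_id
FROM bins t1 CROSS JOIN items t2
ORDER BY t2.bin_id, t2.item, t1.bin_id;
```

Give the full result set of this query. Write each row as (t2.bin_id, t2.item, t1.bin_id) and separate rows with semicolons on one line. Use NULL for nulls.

CROSS JOIN pairs every row of `bins` with every row of `items`: 3 × 2 = 6 rows.

(2, Sensor, 3); (2, Sensor, 4); (2, Sensor, 11); (6, Valve, 3); (6, Valve, 4); (6, Valve, 11)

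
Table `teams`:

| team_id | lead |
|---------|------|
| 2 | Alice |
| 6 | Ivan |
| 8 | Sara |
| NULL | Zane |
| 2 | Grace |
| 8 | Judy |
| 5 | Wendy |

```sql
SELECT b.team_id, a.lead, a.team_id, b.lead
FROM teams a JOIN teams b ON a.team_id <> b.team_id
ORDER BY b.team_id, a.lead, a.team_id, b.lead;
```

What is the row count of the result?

26

INNER JOIN keeps only pairs where the ON condition holds.
Matching on a.team_id <> b.team_id. A NULL in a compared column never satisfies the condition.
- team_id=2: 4 matching b row(s), so 4 row(s) emitted.
- team_id=6: 5 matching b row(s), so 5 row(s) emitted.
- team_id=8: 4 matching b row(s), so 4 row(s) emitted.
- team_id=NULL: no matching b row, dropped.
- team_id=2: 4 matching b row(s), so 4 row(s) emitted.
- team_id=8: 4 matching b row(s), so 4 row(s) emitted.
- team_id=5: 5 matching b row(s), so 5 row(s) emitted.
Total: 26 rows.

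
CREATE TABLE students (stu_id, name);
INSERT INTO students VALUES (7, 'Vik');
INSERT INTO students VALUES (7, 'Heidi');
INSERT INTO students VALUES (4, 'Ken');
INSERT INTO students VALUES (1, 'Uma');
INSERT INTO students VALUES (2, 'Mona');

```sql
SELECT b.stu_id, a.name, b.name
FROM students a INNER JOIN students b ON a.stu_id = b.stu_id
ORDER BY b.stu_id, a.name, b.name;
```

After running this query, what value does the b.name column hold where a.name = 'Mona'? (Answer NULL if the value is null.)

Mona

INNER JOIN keeps only pairs where the ON condition holds.
Matching on a.stu_id = b.stu_id.
- a[0] stu_id=7 → 2 match(es) in b → 2 row(s).
- a[1] stu_id=7 → 2 match(es) in b → 2 row(s).
- a[2] stu_id=4 → 1 match(es) in b → 1 row(s).
- a[3] stu_id=1 → 1 match(es) in b → 1 row(s).
- a[4] stu_id=2 → 1 match(es) in b → 1 row(s).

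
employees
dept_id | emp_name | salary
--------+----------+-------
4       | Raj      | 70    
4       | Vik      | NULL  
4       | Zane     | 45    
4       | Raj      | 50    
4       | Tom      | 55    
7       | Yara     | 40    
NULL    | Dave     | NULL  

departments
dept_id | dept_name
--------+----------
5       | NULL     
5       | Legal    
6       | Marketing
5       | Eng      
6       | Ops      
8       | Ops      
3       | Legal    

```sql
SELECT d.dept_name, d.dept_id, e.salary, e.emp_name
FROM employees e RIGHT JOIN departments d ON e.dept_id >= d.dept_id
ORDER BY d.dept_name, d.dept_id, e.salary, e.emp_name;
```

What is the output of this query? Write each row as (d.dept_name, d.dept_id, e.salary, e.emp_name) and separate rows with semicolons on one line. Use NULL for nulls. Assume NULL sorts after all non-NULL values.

(Eng, 5, 40, Yara); (Legal, 3, 40, Yara); (Legal, 3, 45, Zane); (Legal, 3, 50, Raj); (Legal, 3, 55, Tom); (Legal, 3, 70, Raj); (Legal, 3, NULL, Vik); (Legal, 5, 40, Yara); (Marketing, 6, 40, Yara); (Ops, 6, 40, Yara); (Ops, 8, NULL, NULL); (NULL, 5, 40, Yara)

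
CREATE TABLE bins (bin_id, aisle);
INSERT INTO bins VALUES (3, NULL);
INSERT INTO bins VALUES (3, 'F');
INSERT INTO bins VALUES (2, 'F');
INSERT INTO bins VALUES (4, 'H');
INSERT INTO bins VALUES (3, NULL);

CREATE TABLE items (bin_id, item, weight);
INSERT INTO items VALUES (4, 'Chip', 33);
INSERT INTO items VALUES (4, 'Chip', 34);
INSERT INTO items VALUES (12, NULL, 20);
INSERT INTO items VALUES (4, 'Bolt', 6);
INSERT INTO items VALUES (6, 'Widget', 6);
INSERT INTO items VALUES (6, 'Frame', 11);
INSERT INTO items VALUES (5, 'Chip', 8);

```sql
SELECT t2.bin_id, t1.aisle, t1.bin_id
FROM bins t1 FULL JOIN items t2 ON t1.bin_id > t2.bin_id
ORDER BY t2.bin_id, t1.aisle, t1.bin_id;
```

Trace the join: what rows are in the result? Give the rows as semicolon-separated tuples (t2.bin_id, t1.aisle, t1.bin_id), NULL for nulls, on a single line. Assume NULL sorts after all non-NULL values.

(4, NULL, NULL); (4, NULL, NULL); (4, NULL, NULL); (5, NULL, NULL); (6, NULL, NULL); (6, NULL, NULL); (12, NULL, NULL); (NULL, F, 2); (NULL, F, 3); (NULL, H, 4); (NULL, NULL, 3); (NULL, NULL, 3)

FULL OUTER JOIN keeps every row from both sides; unmatched rows get NULL for the other side's columns.
Matching on t1.bin_id > t2.bin_id.
Matched pairs: 0; unmatched t1 rows kept: 5; unmatched t2 rows kept: 7.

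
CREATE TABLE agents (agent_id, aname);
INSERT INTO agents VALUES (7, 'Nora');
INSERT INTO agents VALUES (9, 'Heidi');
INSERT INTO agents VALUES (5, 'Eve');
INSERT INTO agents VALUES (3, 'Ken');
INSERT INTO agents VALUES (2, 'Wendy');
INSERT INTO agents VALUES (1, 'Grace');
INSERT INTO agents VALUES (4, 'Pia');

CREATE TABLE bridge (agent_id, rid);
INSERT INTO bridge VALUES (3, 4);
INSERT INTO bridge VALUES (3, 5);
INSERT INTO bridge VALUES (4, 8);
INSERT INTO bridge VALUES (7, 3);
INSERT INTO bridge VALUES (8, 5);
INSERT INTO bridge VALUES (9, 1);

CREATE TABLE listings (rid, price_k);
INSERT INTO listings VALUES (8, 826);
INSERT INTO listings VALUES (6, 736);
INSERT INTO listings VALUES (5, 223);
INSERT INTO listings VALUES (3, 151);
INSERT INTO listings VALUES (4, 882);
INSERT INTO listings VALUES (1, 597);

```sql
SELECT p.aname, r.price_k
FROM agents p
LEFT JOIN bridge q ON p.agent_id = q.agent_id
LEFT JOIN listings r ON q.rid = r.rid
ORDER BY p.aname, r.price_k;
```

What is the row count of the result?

Step 1 — p LEFT JOIN q on agent_id → 8 row(s).
Then LEFT JOIN `listings r` on rid: each of those 8 rows is kept; rows whose q.rid has no match in r get NULL for r's columns.
Result: 8 row(s).

8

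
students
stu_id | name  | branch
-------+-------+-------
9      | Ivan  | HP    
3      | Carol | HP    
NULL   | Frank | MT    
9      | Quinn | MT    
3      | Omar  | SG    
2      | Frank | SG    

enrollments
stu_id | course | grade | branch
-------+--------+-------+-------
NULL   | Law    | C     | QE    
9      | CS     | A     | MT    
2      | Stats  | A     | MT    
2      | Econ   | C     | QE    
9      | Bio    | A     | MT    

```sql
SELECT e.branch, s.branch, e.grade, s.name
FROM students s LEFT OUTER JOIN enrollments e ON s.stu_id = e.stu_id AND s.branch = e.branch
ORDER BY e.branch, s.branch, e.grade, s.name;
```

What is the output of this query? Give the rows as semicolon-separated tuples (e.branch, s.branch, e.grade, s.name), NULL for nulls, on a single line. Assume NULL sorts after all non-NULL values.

(MT, MT, A, Quinn); (MT, MT, A, Quinn); (NULL, HP, NULL, Carol); (NULL, HP, NULL, Ivan); (NULL, MT, NULL, Frank); (NULL, SG, NULL, Frank); (NULL, SG, NULL, Omar)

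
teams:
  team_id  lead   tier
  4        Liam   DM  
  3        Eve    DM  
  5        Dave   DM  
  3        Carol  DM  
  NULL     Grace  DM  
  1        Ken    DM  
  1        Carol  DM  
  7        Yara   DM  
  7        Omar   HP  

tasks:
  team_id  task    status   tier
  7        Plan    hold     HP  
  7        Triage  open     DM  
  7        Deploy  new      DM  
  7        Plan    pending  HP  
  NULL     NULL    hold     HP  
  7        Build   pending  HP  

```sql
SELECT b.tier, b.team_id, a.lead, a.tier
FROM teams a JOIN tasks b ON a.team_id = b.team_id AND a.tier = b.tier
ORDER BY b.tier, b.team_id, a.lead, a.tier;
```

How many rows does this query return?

5

INNER JOIN keeps only pairs where the ON condition holds.
Matching on a.team_id = b.team_id AND a.tier = b.tier. A NULL in a compared column never satisfies the condition.
- a row (team_id=4, tier=DM): no match → dropped.
- a row (team_id=3, tier=DM): no match → dropped.
- a row (team_id=5, tier=DM): no match → dropped.
- a row (team_id=3, tier=DM): no match → dropped.
- a row (team_id=NULL, tier=DM): no match → dropped.
- a row (team_id=1, tier=DM): no match → dropped.
- a row (team_id=1, tier=DM): no match → dropped.
- a row (team_id=7, tier=DM): matches 2 b row(s) → 2 output row(s).
- a row (team_id=7, tier=HP): matches 3 b row(s) → 3 output row(s).
Total: 5 rows.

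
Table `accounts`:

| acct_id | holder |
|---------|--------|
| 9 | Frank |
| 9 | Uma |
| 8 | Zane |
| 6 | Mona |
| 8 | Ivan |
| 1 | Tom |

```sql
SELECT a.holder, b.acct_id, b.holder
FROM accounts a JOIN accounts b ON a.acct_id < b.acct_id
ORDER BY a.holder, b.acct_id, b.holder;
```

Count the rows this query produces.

13

INNER JOIN keeps only pairs where the ON condition holds.
Matching on a.acct_id < b.acct_id.
- acct_id=9: no matching b row, dropped.
- acct_id=9: no matching b row, dropped.
- acct_id=8: 2 matching b row(s), so 2 row(s) emitted.
- acct_id=6: 4 matching b row(s), so 4 row(s) emitted.
- acct_id=8: 2 matching b row(s), so 2 row(s) emitted.
- acct_id=1: 5 matching b row(s), so 5 row(s) emitted.
Total: 13 rows.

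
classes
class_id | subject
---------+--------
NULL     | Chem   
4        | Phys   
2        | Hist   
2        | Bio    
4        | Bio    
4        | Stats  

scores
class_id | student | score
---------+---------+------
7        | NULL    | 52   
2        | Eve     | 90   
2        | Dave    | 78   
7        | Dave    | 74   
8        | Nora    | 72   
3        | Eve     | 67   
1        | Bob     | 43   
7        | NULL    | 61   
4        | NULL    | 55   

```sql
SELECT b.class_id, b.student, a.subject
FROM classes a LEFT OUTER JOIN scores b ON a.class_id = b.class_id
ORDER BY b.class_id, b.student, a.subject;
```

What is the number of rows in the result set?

8

LEFT JOIN keeps every row from `classes`; unmatched rows get NULL for `scores`'s columns.
Matching on a.class_id = b.class_id. A NULL in a compared column never satisfies the condition.
- a (class_id=NULL) has no partner → padded with NULL.
- a (class_id=4) pairs with 1 row(s) of b.
- a (class_id=2) pairs with 2 row(s) of b.
- a (class_id=2) pairs with 2 row(s) of b.
- a (class_id=4) pairs with 1 row(s) of b.
- a (class_id=4) pairs with 1 row(s) of b.
Total: 7 matched + 1 padded = 8 rows.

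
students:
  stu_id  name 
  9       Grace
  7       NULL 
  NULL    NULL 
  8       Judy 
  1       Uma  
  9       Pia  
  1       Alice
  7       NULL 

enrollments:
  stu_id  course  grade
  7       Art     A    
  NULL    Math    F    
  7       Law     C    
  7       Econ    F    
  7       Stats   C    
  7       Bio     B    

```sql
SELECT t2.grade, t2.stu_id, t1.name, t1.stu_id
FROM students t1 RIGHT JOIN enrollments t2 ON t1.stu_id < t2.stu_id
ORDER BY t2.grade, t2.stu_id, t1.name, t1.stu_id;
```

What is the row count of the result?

RIGHT JOIN keeps every row from `enrollments`; unmatched rows get NULL for `students`'s columns.
Matching on t1.stu_id < t2.stu_id. A NULL in a compared column never satisfies the condition.
Matched pairs: 10; unmatched t2 rows kept: 1.
Total: 10 matched + 1 padded = 11 rows.

11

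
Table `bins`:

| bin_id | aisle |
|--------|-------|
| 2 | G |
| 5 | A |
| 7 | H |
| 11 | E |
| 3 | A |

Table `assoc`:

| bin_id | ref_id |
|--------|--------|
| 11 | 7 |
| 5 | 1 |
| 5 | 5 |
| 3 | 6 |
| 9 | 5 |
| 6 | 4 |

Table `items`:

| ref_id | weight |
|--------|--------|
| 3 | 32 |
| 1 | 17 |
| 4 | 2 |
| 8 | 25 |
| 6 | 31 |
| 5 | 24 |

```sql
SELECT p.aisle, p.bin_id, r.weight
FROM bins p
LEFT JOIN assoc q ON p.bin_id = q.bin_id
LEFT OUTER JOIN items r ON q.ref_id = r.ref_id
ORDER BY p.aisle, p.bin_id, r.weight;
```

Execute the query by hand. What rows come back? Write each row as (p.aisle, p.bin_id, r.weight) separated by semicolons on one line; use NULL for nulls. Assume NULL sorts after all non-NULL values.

(A, 3, 31); (A, 5, 17); (A, 5, 24); (E, 11, NULL); (G, 2, NULL); (H, 7, NULL)

Step 1 — p LEFT JOIN q on bin_id → 6 row(s).
Then LEFT JOIN `items r` on ref_id: each of those 6 rows is kept; rows whose q.ref_id has no match in r get NULL for r's columns.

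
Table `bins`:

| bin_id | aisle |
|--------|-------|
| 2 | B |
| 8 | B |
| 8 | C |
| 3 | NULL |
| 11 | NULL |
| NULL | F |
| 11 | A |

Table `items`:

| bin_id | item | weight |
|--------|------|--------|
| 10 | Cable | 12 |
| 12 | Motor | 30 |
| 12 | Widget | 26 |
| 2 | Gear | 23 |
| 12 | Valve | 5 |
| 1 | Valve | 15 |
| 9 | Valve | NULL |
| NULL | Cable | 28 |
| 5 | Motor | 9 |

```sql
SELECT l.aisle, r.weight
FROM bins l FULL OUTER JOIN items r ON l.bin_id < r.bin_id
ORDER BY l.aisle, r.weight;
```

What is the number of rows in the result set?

32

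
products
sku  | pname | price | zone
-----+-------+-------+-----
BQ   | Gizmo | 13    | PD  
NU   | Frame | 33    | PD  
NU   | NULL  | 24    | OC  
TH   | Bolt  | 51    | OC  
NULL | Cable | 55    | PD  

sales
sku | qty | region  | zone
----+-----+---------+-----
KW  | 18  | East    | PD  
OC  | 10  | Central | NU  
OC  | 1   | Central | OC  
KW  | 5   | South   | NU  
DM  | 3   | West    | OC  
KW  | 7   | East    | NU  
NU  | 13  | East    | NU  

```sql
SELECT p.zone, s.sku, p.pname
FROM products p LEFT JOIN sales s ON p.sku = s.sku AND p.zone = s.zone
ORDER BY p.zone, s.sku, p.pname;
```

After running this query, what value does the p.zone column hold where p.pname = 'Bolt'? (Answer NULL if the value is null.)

LEFT JOIN keeps every row from `products`; unmatched rows get NULL for `sales`'s columns.
Matching on p.sku = s.sku AND p.zone = s.zone. A NULL in a compared column never satisfies the condition.
- p row (sku=BQ, zone=PD): no match → kept, s columns NULL.
- p row (sku=NU, zone=PD): no match → kept, s columns NULL.
- p row (sku=NU, zone=OC): no match → kept, s columns NULL.
- p row (sku=TH, zone=OC): no match → kept, s columns NULL.
- p row (sku=NULL, zone=PD): no match → kept, s columns NULL.

OC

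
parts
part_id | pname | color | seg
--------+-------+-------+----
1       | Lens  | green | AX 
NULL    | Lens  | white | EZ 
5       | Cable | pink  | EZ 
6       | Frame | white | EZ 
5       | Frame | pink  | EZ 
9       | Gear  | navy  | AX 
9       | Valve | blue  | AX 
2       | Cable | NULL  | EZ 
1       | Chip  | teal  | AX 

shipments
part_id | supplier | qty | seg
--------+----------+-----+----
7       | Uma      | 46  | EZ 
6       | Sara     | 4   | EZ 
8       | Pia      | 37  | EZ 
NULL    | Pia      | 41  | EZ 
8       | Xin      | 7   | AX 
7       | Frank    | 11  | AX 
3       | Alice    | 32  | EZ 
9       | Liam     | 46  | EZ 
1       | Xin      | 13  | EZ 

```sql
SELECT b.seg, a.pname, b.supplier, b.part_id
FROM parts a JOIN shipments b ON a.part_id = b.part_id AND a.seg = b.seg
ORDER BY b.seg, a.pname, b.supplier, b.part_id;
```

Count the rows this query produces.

1

INNER JOIN keeps only pairs where the ON condition holds.
Matching on a.part_id = b.part_id AND a.seg = b.seg. A NULL in a compared column never satisfies the condition.
Matched pairs: 1.
Total: 1 rows.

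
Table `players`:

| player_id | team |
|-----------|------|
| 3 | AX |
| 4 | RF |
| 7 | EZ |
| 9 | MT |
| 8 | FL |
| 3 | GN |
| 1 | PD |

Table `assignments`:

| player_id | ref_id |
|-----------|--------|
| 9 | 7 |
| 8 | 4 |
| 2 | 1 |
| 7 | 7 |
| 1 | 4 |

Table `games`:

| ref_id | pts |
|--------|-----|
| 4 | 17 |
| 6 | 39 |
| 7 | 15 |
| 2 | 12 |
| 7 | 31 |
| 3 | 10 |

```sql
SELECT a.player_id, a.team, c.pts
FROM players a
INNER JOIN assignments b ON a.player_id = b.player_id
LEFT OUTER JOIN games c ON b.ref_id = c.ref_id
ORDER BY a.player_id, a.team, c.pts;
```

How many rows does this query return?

6

Evaluate left to right. First `players a INNER JOIN assignments b` on player_id: 4 row(s).
Then LEFT JOIN `games c` on ref_id: each of those 4 rows is kept; rows whose b.ref_id has no match in c get NULL for c's columns.
Result: 6 row(s).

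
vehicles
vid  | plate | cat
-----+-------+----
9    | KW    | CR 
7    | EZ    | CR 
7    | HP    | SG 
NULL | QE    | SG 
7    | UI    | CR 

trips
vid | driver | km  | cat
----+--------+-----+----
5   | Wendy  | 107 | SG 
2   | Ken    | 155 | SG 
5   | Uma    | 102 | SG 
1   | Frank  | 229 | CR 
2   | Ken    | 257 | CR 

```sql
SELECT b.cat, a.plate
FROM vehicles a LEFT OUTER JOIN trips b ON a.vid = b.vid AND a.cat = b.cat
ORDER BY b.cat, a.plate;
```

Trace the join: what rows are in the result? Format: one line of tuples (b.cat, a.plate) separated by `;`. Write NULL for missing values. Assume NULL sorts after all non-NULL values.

(NULL, EZ); (NULL, HP); (NULL, KW); (NULL, QE); (NULL, UI)

LEFT JOIN keeps every row from `vehicles`; unmatched rows get NULL for `trips`'s columns.
Matching on a.vid = b.vid AND a.cat = b.cat. A NULL in a compared column never satisfies the condition.
- a (vid=9, cat=CR) has no partner → padded with NULL.
- a (vid=7, cat=CR) has no partner → padded with NULL.
- a (vid=7, cat=SG) has no partner → padded with NULL.
- a (vid=NULL, cat=SG) has no partner → padded with NULL.
- a (vid=7, cat=CR) has no partner → padded with NULL.
After projecting and ordering:
b.cat | a.plate
NULL | EZ
NULL | HP
NULL | KW
NULL | QE
NULL | UI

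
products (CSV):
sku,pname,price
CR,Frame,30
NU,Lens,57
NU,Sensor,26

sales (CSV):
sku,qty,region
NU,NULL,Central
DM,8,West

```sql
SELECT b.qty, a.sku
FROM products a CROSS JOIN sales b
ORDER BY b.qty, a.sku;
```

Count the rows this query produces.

6

CROSS JOIN pairs every row of `products` with every row of `sales`: 3 × 2 = 6 rows.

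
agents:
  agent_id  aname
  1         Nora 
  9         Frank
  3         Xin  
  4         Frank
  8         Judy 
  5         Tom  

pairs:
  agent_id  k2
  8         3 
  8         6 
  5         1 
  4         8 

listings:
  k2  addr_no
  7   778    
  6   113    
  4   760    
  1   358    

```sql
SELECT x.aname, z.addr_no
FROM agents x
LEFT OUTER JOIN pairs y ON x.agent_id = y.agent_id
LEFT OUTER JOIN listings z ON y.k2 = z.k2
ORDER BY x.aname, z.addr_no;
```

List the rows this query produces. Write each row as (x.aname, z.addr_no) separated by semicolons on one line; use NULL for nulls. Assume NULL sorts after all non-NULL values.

(Frank, NULL); (Frank, NULL); (Judy, 113); (Judy, NULL); (Nora, NULL); (Tom, 358); (Xin, NULL)

Step 1 — x LEFT JOIN y on agent_id → 7 row(s).
Then LEFT JOIN `listings z` on k2: each of those 7 rows is kept; rows whose y.k2 has no match in z get NULL for z's columns.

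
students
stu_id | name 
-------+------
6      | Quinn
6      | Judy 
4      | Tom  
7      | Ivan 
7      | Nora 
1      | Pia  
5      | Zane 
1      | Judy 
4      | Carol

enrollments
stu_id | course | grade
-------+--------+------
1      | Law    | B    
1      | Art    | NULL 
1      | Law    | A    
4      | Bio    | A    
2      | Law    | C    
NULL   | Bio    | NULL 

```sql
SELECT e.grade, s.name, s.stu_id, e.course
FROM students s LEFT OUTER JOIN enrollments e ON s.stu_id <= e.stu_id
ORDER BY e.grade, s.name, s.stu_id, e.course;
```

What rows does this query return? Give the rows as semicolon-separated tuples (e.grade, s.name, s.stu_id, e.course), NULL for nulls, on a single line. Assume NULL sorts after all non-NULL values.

LEFT JOIN keeps every row from `students`; unmatched rows get NULL for `enrollments`'s columns.
Matching on s.stu_id <= e.stu_id. A NULL in a compared column never satisfies the condition.
- s (stu_id=6) has no partner → padded with NULL.
- s (stu_id=6) has no partner → padded with NULL.
- s (stu_id=4) pairs with 1 row(s) of e.
- s (stu_id=7) has no partner → padded with NULL.
- s (stu_id=7) has no partner → padded with NULL.
- s (stu_id=1) pairs with 5 row(s) of e.
- s (stu_id=5) has no partner → padded with NULL.
- s (stu_id=1) pairs with 5 row(s) of e.
- s (stu_id=4) pairs with 1 row(s) of e.

(A, Carol, 4, Bio); (A, Judy, 1, Bio); (A, Judy, 1, Law); (A, Pia, 1, Bio); (A, Pia, 1, Law); (A, Tom, 4, Bio); (B, Judy, 1, Law); (B, Pia, 1, Law); (C, Judy, 1, Law); (C, Pia, 1, Law); (NULL, Ivan, 7, NULL); (NULL, Judy, 1, Art); (NULL, Judy, 6, NULL); (NULL, Nora, 7, NULL); (NULL, Pia, 1, Art); (NULL, Quinn, 6, NULL); (NULL, Zane, 5, NULL)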